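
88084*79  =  6958636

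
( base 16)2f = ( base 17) 2d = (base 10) 47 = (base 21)25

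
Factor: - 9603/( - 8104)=2^( - 3)*3^2  *  11^1*97^1 *1013^( - 1)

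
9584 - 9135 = 449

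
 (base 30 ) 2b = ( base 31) 29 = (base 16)47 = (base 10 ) 71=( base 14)51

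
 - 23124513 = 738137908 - 761262421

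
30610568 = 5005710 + 25604858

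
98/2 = 49 = 49.00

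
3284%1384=516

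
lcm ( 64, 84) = 1344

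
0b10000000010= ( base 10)1026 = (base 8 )2002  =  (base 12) 716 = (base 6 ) 4430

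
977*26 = 25402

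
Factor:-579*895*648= -2^3*3^5 * 5^1 *179^1*193^1 = - 335796840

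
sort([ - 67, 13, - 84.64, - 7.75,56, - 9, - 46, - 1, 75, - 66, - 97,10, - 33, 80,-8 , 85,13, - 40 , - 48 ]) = [ -97,  -  84.64,-67, - 66 , - 48, - 46 , - 40,-33 , - 9, - 8, - 7.75, - 1, 10,13, 13  ,  56,75,80, 85]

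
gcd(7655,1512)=1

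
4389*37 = 162393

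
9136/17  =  9136/17 = 537.41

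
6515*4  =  26060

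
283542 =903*314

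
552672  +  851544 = 1404216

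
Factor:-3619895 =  - 5^1*17^1 * 37^1*1151^1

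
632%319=313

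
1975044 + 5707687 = 7682731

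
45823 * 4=183292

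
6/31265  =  6/31265 = 0.00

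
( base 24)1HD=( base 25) 1em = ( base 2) 1111100101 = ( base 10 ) 997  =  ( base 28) 17h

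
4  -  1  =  3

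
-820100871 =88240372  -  908341243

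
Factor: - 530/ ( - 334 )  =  5^1 * 53^1*167^( - 1 )  =  265/167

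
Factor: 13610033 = 13610033^1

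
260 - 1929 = - 1669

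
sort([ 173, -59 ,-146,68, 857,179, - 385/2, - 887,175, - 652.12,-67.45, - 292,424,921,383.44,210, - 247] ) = [  -  887, - 652.12,-292,-247, - 385/2, - 146, - 67.45, - 59, 68,173, 175, 179, 210,383.44,424,857,921 ] 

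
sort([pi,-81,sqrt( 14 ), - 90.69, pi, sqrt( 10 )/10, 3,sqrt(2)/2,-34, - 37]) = [ - 90.69, - 81, - 37, - 34, sqrt(10)/10,sqrt( 2 ) /2 , 3,  pi,pi, sqrt(14 )] 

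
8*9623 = 76984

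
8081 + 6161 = 14242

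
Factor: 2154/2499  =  2^1*7^( - 2 )*17^(-1) *359^1 = 718/833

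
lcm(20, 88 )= 440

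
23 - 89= - 66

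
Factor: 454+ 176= 2^1 *3^2*5^1*7^1 = 630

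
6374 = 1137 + 5237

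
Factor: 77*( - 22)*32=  - 2^6*7^1*11^2 = - 54208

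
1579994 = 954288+625706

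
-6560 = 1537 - 8097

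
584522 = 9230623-8646101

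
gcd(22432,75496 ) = 8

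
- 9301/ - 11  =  845+6/11= 845.55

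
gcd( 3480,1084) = 4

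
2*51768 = 103536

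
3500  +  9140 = 12640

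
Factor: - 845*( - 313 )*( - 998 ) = -263956030= - 2^1*5^1*13^2*313^1*499^1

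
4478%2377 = 2101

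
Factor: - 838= - 2^1 * 419^1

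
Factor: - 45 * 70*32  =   - 2^6*3^2*5^2*7^1=- 100800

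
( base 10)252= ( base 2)11111100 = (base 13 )165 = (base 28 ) 90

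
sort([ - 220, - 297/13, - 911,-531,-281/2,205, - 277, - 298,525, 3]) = [ - 911,  -  531, - 298,- 277, - 220,- 281/2, - 297/13,  3,205, 525]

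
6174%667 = 171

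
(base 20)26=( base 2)101110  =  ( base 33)1d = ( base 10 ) 46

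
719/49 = 719/49 = 14.67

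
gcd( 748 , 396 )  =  44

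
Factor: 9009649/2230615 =5^ (-1 )*11^1*257^1*3187^1*446123^( - 1) 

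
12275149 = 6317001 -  - 5958148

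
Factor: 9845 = 5^1*11^1*179^1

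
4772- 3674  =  1098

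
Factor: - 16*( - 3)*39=2^4* 3^2*13^1 = 1872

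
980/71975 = 196/14395 = 0.01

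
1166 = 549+617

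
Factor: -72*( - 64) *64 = 2^15*3^2 = 294912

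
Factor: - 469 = -7^1*67^1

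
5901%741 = 714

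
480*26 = 12480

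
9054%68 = 10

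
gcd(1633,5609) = 71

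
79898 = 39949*2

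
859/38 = 859/38 = 22.61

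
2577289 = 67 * 38467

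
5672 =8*709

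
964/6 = 482/3 =160.67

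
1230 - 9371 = - 8141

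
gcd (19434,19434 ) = 19434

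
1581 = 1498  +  83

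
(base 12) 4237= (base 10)7243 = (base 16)1C4B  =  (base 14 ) 28d5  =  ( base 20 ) i23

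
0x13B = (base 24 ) d3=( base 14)187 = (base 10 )315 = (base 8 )473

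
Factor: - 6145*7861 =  - 5^1 *7^1*1123^1*1229^1 = - 48305845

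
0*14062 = 0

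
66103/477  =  66103/477 =138.58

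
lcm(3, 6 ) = 6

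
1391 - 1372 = 19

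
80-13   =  67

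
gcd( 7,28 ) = 7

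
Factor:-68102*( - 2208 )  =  2^6*3^1*17^1*23^1 * 2003^1 = 150369216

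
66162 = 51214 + 14948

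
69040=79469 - 10429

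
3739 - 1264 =2475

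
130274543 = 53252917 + 77021626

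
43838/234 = 21919/117 = 187.34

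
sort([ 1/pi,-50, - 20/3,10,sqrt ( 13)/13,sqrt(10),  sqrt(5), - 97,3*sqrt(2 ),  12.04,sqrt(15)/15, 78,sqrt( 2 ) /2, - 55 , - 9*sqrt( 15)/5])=[ - 97,-55, - 50, - 9* sqrt (15)/5, - 20/3,sqrt(15)/15,sqrt( 13)/13 , 1/pi,sqrt(2 )/2,sqrt(5),sqrt( 10 ), 3* sqrt( 2),10,12.04,78]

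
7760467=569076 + 7191391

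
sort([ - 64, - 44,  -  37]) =[ - 64,-44,-37 ]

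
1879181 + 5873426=7752607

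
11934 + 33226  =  45160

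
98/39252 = 49/19626 = 0.00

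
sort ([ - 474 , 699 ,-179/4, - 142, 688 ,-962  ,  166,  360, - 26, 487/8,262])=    [ - 962, - 474, - 142 , - 179/4, - 26, 487/8, 166, 262, 360 , 688,699] 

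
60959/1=60959 =60959.00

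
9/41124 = 3/13708 = 0.00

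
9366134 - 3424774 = 5941360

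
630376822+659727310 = 1290104132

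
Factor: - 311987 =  - 13^1*103^1*233^1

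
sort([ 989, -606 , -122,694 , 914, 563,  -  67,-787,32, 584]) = [-787,-606,-122,  -  67, 32,563, 584, 694 , 914, 989 ]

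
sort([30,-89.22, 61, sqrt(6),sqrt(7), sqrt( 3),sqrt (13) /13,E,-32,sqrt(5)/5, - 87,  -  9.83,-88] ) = [ - 89.22, - 88,-87, - 32,-9.83,sqrt(13 )/13, sqrt(5)/5, sqrt(3),  sqrt( 6),sqrt(7),  E,  30,61 ]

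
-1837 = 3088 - 4925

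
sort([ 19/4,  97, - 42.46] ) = [ - 42.46, 19/4, 97]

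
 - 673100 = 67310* (  -  10 ) 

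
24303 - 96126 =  - 71823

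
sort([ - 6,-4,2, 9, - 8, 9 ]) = [ - 8, - 6, -4,  2, 9, 9] 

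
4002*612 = 2449224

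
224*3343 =748832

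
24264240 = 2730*8888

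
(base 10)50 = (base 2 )110010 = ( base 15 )35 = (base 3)1212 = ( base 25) 20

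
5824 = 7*832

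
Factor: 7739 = 71^1*109^1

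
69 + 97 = 166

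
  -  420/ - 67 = 420/67 = 6.27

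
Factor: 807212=2^2 * 7^1 * 127^1*227^1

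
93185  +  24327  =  117512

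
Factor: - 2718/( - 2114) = 9/7 = 3^2 * 7^( - 1 ) 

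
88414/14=44207/7  =  6315.29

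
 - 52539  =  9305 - 61844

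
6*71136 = 426816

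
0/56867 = 0 = 0.00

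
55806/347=160  +  286/347  =  160.82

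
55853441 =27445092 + 28408349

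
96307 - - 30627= 126934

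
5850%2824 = 202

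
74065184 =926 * 79984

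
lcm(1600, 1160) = 46400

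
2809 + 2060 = 4869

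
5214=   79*66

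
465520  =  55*8464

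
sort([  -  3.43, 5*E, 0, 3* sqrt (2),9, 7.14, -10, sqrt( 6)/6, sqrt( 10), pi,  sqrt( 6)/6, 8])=[ - 10, - 3.43, 0,sqrt(6 )/6,sqrt( 6)/6, pi,  sqrt( 10),3*sqrt( 2), 7.14, 8, 9, 5 * E]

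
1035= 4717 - 3682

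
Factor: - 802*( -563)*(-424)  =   - 2^4*53^1*401^1*563^1 =- 191447024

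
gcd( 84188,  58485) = 1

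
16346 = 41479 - 25133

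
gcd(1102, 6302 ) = 2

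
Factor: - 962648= - 2^3* 120331^1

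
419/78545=419/78545= 0.01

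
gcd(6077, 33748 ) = 59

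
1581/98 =16+13/98 =16.13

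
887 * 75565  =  67026155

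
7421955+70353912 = 77775867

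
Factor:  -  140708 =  - 2^2*29^1*1213^1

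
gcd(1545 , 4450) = 5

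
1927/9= 1927/9 = 214.11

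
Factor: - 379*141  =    -  53439=- 3^1*47^1*379^1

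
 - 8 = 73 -81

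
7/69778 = 7/69778 = 0.00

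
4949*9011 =44595439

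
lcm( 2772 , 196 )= 19404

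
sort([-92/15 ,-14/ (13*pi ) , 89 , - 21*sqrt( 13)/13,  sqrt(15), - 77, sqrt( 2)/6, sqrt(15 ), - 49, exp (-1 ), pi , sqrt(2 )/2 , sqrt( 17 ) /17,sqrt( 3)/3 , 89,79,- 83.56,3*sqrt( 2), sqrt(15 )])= [ - 83.56,-77,  -  49 , - 92/15,-21*sqrt(13)/13, - 14/(13*pi),sqrt( 2 ) /6,sqrt( 17) /17,exp(-1 ) , sqrt( 3 )/3,  sqrt(2 ) /2, pi , sqrt( 15 ),sqrt( 15 ) , sqrt(  15 ), 3*sqrt (2),79 , 89, 89] 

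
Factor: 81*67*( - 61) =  - 331047 = - 3^4*61^1 * 67^1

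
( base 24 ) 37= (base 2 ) 1001111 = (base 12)67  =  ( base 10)79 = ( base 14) 59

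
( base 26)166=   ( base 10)838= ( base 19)262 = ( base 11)6a2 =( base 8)1506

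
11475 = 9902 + 1573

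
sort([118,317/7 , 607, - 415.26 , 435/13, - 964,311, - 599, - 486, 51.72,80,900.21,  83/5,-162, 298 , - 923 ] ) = [-964, - 923,- 599, - 486, - 415.26, - 162 , 83/5,435/13, 317/7,51.72,80,118,298,311 , 607,900.21]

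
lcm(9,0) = 0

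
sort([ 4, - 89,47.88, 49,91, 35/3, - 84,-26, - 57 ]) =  [ - 89, - 84, - 57,- 26, 4, 35/3, 47.88,  49,91 ]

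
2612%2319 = 293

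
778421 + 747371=1525792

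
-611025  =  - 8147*75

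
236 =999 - 763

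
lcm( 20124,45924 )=1791036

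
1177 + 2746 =3923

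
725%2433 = 725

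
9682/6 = 4841/3 = 1613.67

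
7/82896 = 7/82896  =  0.00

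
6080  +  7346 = 13426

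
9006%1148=970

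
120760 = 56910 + 63850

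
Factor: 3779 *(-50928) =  - 192456912= -2^4*3^1*1061^1*3779^1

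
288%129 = 30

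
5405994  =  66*81909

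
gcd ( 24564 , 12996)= 12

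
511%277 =234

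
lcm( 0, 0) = 0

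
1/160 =1/160 = 0.01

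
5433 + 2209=7642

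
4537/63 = 72 + 1/63 = 72.02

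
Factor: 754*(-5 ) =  - 2^1*5^1 *13^1*29^1 = -3770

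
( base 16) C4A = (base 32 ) 32A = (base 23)5LI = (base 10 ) 3146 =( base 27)48E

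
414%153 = 108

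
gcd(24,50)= 2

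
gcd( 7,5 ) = 1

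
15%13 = 2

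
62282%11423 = 5167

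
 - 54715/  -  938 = 58 + 311/938 = 58.33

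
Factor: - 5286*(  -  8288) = 2^6*3^1*7^1 * 37^1*881^1 = 43810368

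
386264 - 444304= -58040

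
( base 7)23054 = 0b1011011101110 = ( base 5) 141440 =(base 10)5870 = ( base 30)6FK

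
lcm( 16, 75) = 1200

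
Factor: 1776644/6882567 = 2^2*3^(  -  1 ) * 541^1*821^1*857^ ( - 1 )*2677^( - 1 ) 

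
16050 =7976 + 8074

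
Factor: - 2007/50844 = - 2^( - 2)*3^1*19^( - 1)  =  - 3/76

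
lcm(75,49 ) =3675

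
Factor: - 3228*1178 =  -  3802584 = -2^3*  3^1 * 19^1 * 31^1*269^1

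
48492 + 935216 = 983708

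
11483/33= 347 +32/33 = 347.97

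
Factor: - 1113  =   - 3^1*7^1 *53^1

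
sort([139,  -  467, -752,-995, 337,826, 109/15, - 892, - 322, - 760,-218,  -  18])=[ - 995, - 892, - 760, - 752,-467, - 322, - 218, - 18,109/15, 139, 337, 826] 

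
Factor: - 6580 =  - 2^2*5^1*7^1 * 47^1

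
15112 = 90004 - 74892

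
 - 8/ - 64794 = 4/32397 = 0.00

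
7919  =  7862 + 57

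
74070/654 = 12345/109 = 113.26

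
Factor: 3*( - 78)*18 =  - 2^2 *3^4*13^1= -  4212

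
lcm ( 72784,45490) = 363920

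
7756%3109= 1538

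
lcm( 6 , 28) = 84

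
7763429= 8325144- 561715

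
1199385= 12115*99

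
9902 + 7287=17189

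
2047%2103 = 2047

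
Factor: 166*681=113046 = 2^1 * 3^1 * 83^1*227^1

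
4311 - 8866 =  - 4555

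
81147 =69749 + 11398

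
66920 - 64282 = 2638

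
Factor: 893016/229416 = 3^1*11^ ( - 2)*157^1 = 471/121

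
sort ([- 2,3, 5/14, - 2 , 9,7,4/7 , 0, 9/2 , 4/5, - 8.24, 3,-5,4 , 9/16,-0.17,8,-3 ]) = [ - 8.24, - 5 , - 3, - 2 , - 2, - 0.17,  0  ,  5/14,9/16,4/7, 4/5, 3, 3,4, 9/2,  7,  8, 9]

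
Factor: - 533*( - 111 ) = 3^1*13^1 * 37^1*41^1 = 59163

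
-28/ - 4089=28/4089  =  0.01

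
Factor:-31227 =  - 3^1 * 7^1*1487^1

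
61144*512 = 31305728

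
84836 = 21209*4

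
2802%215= 7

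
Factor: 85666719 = 3^1*28555573^1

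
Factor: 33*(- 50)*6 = -9900 = - 2^2*3^2*5^2*11^1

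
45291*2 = 90582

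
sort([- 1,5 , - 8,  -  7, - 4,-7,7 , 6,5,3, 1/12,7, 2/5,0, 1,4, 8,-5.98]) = [-8 ,-7, - 7, - 5.98, - 4 , - 1,  0,1/12,2/5, 1,3,4, 5, 5, 6, 7, 7,8 ] 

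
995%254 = 233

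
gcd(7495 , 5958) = 1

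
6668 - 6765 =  -97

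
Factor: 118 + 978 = 2^3 * 137^1=   1096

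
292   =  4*73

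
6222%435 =132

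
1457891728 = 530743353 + 927148375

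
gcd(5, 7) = 1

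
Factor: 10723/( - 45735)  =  -3^( - 1)*5^( -1 )*3049^( - 1)*10723^1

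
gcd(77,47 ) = 1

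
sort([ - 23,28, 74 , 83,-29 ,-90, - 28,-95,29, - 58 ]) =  [ - 95 , - 90, -58, - 29, - 28, - 23,  28 , 29, 74, 83 ] 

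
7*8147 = 57029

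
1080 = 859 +221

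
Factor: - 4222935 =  - 3^4 * 5^1*10427^1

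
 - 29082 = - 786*37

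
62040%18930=5250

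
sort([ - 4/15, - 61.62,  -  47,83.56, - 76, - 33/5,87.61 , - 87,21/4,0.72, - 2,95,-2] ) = [ - 87, -76,-61.62, - 47,-33/5, - 2, - 2 ,-4/15, 0.72,21/4,83.56,87.61, 95]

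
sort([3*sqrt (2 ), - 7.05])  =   [ - 7.05,3 * sqrt ( 2)] 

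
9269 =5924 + 3345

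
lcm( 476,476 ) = 476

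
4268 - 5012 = -744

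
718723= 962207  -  243484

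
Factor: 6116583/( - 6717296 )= - 2^(  -  4) * 3^1*11^1*17^1* 10903^1 * 419831^( - 1 ) 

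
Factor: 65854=2^1*19^1*1733^1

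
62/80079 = 62/80079  =  0.00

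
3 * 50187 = 150561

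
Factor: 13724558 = 2^1 *37^1*185467^1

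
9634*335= 3227390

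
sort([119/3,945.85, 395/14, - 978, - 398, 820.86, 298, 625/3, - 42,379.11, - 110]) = [ - 978, - 398,-110, - 42,395/14, 119/3,625/3,298, 379.11, 820.86,945.85]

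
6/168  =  1/28 = 0.04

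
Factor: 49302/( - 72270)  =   - 249/365 = - 3^1*5^( - 1)*73^( - 1) *83^1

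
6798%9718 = 6798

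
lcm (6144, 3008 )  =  288768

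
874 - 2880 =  - 2006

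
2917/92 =2917/92 = 31.71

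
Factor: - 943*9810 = -9250830 = - 2^1*3^2*5^1*23^1*41^1*109^1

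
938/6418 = 469/3209 = 0.15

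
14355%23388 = 14355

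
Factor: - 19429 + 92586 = 7^2 * 1493^1 = 73157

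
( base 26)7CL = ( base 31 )58C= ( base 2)1001111001001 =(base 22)aa5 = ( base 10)5065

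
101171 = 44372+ 56799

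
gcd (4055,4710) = 5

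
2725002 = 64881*42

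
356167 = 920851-564684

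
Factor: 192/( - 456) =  - 8/19 = - 2^3*19^( - 1)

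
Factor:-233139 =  - 3^1*77713^1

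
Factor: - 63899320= - 2^3 * 5^1*41^1*47^1 * 829^1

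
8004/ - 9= - 890 + 2/3 = - 889.33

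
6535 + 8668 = 15203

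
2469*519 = 1281411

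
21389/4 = 21389/4 = 5347.25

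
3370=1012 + 2358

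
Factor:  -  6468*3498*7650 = - 173081739600  =  -2^4*3^4*5^2*7^2*11^2 * 17^1*53^1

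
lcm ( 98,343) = 686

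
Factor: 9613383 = 3^1*13^1*246497^1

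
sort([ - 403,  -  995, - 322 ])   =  [ - 995,-403, - 322 ] 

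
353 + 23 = 376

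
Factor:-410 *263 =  - 107830 =- 2^1*5^1*41^1*263^1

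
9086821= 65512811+  -  56425990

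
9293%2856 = 725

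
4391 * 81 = 355671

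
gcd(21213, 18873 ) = 9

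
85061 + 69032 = 154093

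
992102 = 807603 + 184499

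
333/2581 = 333/2581 = 0.13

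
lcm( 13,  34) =442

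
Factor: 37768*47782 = 1804630576 = 2^4*7^1*3413^1*4721^1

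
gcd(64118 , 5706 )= 2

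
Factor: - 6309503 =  - 6309503^1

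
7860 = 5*1572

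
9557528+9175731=18733259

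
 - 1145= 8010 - 9155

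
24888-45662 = -20774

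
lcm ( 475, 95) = 475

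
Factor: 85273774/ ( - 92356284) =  - 42636887/46178142 = -2^ ( - 1) * 3^(  -  1)*67^( - 1 )*313^( -1)*367^( - 1)*42636887^1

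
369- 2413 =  - 2044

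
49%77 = 49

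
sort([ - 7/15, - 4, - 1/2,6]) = [ - 4, - 1/2, - 7/15,6 ]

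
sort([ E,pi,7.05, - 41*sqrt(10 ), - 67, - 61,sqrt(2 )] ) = [ - 41* sqrt( 10 ), -67, - 61,sqrt(2 ), E,pi,7.05]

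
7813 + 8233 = 16046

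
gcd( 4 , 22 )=2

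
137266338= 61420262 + 75846076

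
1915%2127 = 1915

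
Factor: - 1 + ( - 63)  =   - 64 = -2^6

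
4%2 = 0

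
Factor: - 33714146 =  - 2^1*181^1*93133^1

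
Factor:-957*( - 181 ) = 3^1  *11^1*29^1*181^1 = 173217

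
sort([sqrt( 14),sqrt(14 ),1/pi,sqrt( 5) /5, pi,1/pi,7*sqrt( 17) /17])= [1/pi,1/pi, sqrt( 5) /5,7*sqrt( 17) /17,pi , sqrt (14),sqrt( 14 )]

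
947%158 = 157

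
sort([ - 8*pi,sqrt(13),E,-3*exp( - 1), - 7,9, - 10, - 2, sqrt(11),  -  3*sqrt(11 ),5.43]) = [ - 8*pi, - 10,  -  3*sqrt(11), - 7, - 2, - 3*exp ( - 1),E,sqrt( 11) , sqrt(13),5.43, 9 ] 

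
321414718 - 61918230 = 259496488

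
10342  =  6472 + 3870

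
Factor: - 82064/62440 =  - 46/35 = -2^1*5^(-1 ) * 7^ ( - 1)*23^1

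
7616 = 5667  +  1949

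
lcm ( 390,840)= 10920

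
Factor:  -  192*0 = 0 = 0^1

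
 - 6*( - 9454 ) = 56724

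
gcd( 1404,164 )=4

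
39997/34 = 39997/34 = 1176.38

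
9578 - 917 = 8661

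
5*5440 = 27200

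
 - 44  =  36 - 80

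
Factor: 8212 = 2^2*2053^1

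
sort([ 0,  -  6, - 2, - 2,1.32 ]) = [-6, - 2,  -  2 , 0,  1.32 ]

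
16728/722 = 8364/361  =  23.17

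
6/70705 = 6/70705= 0.00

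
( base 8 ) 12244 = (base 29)686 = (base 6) 40244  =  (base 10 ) 5284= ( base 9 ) 7221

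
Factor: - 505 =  - 5^1*101^1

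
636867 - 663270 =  -26403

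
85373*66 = 5634618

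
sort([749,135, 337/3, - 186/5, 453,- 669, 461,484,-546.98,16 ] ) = [ - 669,-546.98, - 186/5,16,337/3 , 135,453, 461,484, 749 ] 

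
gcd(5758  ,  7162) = 2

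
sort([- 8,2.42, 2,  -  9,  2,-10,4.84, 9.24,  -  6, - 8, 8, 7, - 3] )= [ - 10, - 9,- 8, - 8, - 6, - 3,2, 2, 2.42, 4.84,  7,8, 9.24]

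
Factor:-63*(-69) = 4347 = 3^3 * 7^1*23^1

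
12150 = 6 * 2025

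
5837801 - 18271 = 5819530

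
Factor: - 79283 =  - 79283^1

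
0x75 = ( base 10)117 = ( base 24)4l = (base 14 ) 85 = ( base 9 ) 140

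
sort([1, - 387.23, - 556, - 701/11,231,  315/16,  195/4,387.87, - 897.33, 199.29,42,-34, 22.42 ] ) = [ - 897.33, - 556, - 387.23, - 701/11, - 34, 1,  315/16,22.42, 42, 195/4,199.29,231, 387.87] 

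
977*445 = 434765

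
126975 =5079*25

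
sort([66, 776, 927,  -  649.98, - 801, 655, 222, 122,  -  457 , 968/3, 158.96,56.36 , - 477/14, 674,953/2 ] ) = [  -  801, - 649.98, - 457, - 477/14, 56.36, 66 , 122, 158.96 , 222, 968/3, 953/2, 655, 674, 776,927] 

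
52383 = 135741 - 83358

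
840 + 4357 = 5197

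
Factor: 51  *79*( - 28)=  - 112812=-2^2 * 3^1*7^1 * 17^1*79^1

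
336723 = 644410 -307687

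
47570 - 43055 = 4515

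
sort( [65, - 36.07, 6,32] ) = [ - 36.07,6, 32,65 ]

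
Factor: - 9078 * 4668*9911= - 419989566744  =  - 2^3*3^2*11^1*17^2*53^1*89^1*389^1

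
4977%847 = 742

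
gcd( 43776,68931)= 9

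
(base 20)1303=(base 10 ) 9203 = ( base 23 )h93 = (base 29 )ara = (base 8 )21763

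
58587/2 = 29293 + 1/2 = 29293.50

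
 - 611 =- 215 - 396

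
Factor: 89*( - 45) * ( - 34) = 2^1*3^2*5^1*17^1 * 89^1  =  136170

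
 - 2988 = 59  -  3047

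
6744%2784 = 1176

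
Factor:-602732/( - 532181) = 692/611 = 2^2*13^( - 1 )*47^(-1)*173^1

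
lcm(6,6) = 6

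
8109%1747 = 1121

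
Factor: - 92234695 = - 5^1*7^1*887^1*2971^1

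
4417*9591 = 42363447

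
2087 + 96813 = 98900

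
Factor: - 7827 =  - 3^1*2609^1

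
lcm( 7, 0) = 0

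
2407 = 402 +2005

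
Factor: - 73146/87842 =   -  219/263 = - 3^1*73^1 * 263^( - 1 ) 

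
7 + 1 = 8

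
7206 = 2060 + 5146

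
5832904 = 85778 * 68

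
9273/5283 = 1 + 1330/1761 = 1.76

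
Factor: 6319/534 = 2^( - 1)  *3^( - 1)* 71^1  =  71/6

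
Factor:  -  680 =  - 2^3*5^1*17^1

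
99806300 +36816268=136622568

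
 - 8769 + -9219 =-17988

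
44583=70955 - 26372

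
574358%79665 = 16703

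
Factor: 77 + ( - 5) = 72 = 2^3*3^2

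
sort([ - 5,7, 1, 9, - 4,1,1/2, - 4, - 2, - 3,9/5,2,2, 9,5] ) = [ - 5, - 4 , - 4,-3,- 2,1/2,1, 1, 9/5, 2,2,5,7,9,  9 ] 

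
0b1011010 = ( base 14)66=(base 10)90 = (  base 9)110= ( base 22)42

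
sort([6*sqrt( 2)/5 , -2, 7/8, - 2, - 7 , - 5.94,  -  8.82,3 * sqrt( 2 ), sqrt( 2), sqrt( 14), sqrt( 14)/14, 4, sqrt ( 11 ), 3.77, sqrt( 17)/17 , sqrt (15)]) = [ - 8.82,  -  7, -5.94 , - 2, - 2, sqrt( 17 ) /17, sqrt(14) /14, 7/8 , sqrt(2),6*sqrt(2 ) /5, sqrt( 11),sqrt( 14), 3.77, sqrt( 15),4,  3*sqrt( 2)]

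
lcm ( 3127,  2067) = 121953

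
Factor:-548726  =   - 2^1*17^1*16139^1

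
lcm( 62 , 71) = 4402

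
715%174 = 19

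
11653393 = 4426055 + 7227338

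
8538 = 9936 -1398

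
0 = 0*( - 25711 ) 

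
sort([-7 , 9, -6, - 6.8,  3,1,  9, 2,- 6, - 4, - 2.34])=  [ - 7, -6.8, - 6, - 6, - 4, - 2.34,1,2, 3,9,  9]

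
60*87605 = 5256300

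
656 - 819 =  - 163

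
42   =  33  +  9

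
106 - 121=-15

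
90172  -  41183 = 48989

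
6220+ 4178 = 10398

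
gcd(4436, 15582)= 2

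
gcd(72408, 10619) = 7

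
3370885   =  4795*703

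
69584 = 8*8698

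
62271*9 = 560439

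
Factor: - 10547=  - 53^1*199^1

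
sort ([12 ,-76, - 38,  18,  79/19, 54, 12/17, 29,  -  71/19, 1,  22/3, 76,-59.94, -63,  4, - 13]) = [-76,  -  63 , - 59.94,  -  38, - 13,- 71/19, 12/17,1,4, 79/19,  22/3,12,18, 29, 54,76]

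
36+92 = 128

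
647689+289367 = 937056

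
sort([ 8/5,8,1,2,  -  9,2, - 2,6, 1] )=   [ - 9, - 2,1,1, 8/5,2,  2,6, 8]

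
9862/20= 493 + 1/10=493.10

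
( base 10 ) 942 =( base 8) 1656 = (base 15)42c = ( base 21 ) 22i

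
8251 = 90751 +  - 82500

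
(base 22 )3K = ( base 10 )86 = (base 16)56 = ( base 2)1010110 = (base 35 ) 2G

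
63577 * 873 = 55502721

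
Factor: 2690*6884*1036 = 19184606560=2^5 *5^1*7^1 * 37^1*269^1*1721^1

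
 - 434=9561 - 9995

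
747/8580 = 249/2860 = 0.09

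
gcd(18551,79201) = 1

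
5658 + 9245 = 14903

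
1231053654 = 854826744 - - 376226910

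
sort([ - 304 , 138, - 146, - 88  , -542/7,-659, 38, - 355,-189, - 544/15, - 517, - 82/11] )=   [ - 659, - 517, - 355 ,-304, - 189,-146 , - 88, - 542/7, - 544/15, - 82/11, 38,138]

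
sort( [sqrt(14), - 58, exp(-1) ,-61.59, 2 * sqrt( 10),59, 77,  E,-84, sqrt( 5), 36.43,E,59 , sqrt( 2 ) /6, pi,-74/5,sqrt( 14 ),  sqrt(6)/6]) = [-84, - 61.59, - 58, - 74/5  ,  sqrt( 2)/6, exp( - 1),  sqrt(6 )/6,sqrt(5 ),E, E, pi, sqrt(14 ),  sqrt( 14), 2 * sqrt( 10 ),36.43, 59,  59, 77]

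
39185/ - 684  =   - 58 + 487/684 = - 57.29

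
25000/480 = 52+ 1/12 = 52.08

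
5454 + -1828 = 3626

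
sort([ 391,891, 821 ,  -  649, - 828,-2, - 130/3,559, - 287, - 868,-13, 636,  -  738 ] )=[ - 868, - 828, - 738 , - 649, - 287, - 130/3, - 13,-2,391,559,636 , 821,891 ] 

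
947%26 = 11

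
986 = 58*17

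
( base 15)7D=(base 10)118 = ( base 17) 6G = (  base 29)42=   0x76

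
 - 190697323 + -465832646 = - 656529969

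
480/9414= 80/1569 = 0.05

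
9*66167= 595503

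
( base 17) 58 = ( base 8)135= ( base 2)1011101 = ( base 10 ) 93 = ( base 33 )2R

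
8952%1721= 347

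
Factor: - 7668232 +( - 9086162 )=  - 16754394 = - 2^1 * 3^1 * 2792399^1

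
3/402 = 1/134 = 0.01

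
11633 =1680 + 9953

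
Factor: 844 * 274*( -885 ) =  - 204661560=-  2^3*3^1*5^1*59^1 * 137^1*211^1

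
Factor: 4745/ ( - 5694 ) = -5/6 = - 2^( - 1)*3^(-1) * 5^1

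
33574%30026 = 3548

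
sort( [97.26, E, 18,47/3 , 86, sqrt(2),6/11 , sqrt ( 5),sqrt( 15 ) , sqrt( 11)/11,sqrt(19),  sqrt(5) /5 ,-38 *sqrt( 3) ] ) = [-38*sqrt(3 ),sqrt(11)/11 , sqrt(5)/5, 6/11, sqrt( 2 ), sqrt ( 5),  E,sqrt(15) , sqrt(19) , 47/3,18,86,97.26] 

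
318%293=25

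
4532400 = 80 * 56655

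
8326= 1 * 8326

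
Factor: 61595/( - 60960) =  - 2^(-5 )*3^( - 1)*97^1 = - 97/96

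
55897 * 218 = 12185546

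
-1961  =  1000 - 2961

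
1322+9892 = 11214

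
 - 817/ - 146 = 5  +  87/146 = 5.60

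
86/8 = 43/4 = 10.75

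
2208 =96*23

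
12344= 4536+7808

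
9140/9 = 1015 + 5/9 = 1015.56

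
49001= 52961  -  3960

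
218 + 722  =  940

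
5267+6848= 12115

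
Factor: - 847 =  - 7^1*11^2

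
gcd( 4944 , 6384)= 48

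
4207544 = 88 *47813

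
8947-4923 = 4024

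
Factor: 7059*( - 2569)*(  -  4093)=74224799103  =  3^1*7^1 * 13^1*181^1*367^1*4093^1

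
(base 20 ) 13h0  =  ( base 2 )10010101000100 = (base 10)9540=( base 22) jfe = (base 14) 3696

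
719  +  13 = 732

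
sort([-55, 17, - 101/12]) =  [ - 55 , - 101/12, 17 ]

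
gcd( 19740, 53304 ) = 12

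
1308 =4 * 327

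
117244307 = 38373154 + 78871153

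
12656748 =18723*676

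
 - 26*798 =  - 20748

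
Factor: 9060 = 2^2*3^1*5^1*151^1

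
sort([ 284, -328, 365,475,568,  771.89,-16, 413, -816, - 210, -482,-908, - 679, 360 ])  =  [ - 908 , - 816,-679 ,-482,-328, - 210 , - 16, 284,360, 365, 413,475, 568,  771.89 ] 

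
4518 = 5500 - 982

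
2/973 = 2/973 = 0.00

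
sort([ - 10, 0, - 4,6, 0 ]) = [ - 10, - 4, 0,0,6 ]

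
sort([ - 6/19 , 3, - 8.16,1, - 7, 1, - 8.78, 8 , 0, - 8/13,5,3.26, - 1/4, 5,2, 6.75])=[-8.78,-8.16 ,- 7, - 8/13,-6/19, -1/4,  0,1, 1,2 , 3,3.26, 5, 5, 6.75,  8 ]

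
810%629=181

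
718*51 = 36618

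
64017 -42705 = 21312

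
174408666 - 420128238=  - 245719572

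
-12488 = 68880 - 81368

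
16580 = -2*(-8290 )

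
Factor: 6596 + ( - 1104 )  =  5492 = 2^2 * 1373^1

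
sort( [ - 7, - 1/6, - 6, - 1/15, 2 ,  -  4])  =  [ - 7, - 6, - 4, - 1/6, - 1/15,2] 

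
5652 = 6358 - 706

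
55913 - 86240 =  - 30327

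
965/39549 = 965/39549 = 0.02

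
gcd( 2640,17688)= 264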